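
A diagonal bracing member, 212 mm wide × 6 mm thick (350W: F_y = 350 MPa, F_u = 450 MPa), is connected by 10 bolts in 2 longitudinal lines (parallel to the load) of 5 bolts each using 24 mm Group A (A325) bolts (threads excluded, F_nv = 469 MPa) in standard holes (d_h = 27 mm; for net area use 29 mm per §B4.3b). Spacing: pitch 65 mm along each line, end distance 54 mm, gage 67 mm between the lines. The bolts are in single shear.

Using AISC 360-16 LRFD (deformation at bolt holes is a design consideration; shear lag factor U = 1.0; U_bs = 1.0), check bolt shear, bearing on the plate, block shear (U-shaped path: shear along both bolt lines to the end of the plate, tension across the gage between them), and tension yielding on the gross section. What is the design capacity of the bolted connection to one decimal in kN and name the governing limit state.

400.7 kN (gross-section yield governs)

Bolt shear: A_b = π(24)²/4 = 452.39 mm². φR_n = 0.75 × 469 × 452.39 × 10 × 1 = 1591.3 kN.
Bearing (6 mm plate, F_u = 450 MPa): end bolts L_c = 54 − 27/2 = 40.5, R_n = min(1.2×40.5×6×450, 2.4×24×6×450) = 131.22 kN/bolt; interior L_c = 65 − 27 = 38, R_n = 123.12 kN/bolt. φR_n = 0.75 × (2×131.22 + 8×123.12) = 935.6 kN.
Block shear: shear path 2×[54+4×65] = 2×314 mm, A_gv = 3768, A_nv = 2×(314 − 4.5×29)×6 = 2202 mm²; tension across gage: (67 − 1×29)×6 = 228 mm². R_n = min(0.6×450×2202, 0.6×350×3768) + 1.0×450×228 = min(594.54, 791.28) + 102.6 = 697.14 kN. φR_n = 0.75 × 697.14 = 522.9 kN.
Tension yield (gross): A_g = 212×6 = 1272 mm². φR_n = 0.90 × 350 × 1272 = 400.7 kN.
Governing: min(1591.3, 935.6, 522.9, 400.7) = 400.7 kN → gross-section yield.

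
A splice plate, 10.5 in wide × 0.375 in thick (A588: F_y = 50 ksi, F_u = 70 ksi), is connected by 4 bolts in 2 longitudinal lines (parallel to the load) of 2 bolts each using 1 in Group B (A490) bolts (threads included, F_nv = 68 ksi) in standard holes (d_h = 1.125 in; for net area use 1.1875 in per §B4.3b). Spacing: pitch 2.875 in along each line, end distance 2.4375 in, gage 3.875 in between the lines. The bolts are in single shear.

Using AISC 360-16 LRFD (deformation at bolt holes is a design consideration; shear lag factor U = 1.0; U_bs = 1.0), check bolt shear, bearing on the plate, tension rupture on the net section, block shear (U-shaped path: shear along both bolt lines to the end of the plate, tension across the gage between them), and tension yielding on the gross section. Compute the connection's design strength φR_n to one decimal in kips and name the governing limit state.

136.3 kips (block shear governs)

Bolt shear: A_b = π(1)²/4 = 0.7854 in². φR_n = 0.75 × 68 × 0.7854 × 4 × 1 = 160.2 kips.
Bearing (0.375 in plate, F_u = 70 ksi): end bolts L_c = 2.4375 − 1.125/2 = 1.875, R_n = min(1.2×1.875×0.375×70, 2.4×1×0.375×70) = 59.063 kips/bolt; interior L_c = 2.875 − 1.125 = 1.75, R_n = 55.125 kips/bolt. φR_n = 0.75 × (2×59.063 + 2×55.125) = 171.3 kips.
Tension rupture (net): A_n = (10.5 − 2×1.1875)×0.375 = 3.0469 in² (U = 1.0, A_e = A_n). φR_n = 0.75 × 70 × 3.0469 = 160.0 kips.
Block shear: shear path 2×[2.4375+1×2.875] = 2×5.3125 in, A_gv = 3.9844, A_nv = 2×(5.3125 − 1.5×1.1875)×0.375 = 2.6484 in²; tension across gage: (3.875 − 1×1.1875)×0.375 = 1.0078 in². R_n = min(0.6×70×2.6484, 0.6×50×3.9844) + 1.0×70×1.0078 = min(111.23, 119.53) + 70.546 = 181.78 kips. φR_n = 0.75 × 181.78 = 136.3 kips.
Tension yield (gross): A_g = 10.5×0.375 = 3.9375 in². φR_n = 0.90 × 50 × 3.9375 = 177.2 kips.
Governing: min(160.2, 171.3, 160.0, 136.3, 177.2) = 136.3 kips → block shear.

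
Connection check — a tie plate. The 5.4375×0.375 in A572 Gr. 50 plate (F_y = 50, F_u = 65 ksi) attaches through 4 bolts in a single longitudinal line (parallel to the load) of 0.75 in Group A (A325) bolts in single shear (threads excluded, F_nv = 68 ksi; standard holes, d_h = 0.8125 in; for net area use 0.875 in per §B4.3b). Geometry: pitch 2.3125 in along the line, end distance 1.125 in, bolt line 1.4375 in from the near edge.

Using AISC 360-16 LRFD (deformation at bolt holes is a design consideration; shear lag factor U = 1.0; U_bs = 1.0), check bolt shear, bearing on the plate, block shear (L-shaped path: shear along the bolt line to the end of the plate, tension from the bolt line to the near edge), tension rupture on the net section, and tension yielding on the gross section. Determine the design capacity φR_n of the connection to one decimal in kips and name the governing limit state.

73.1 kips (block shear governs)

Bolt shear: A_b = π(0.75)²/4 = 0.44179 in². φR_n = 0.75 × 68 × 0.44179 × 4 × 1 = 90.1 kips.
Bearing (0.375 in plate, F_u = 65 ksi): end bolts L_c = 1.125 − 0.8125/2 = 0.71875, R_n = min(1.2×0.71875×0.375×65, 2.4×0.75×0.375×65) = 21.023 kips/bolt; interior L_c = 2.3125 − 0.8125 = 1.5, R_n = 43.875 kips/bolt. φR_n = 0.75 × (1×21.023 + 3×43.875) = 114.5 kips.
Block shear: shear path 1×[1.125+3×2.3125] = 1×8.0625 in, A_gv = 3.0234, A_nv = 1×(8.0625 − 3.5×0.875)×0.375 = 1.875 in²; tension to near edge: (1.4375 − 0.5×0.875)×0.375 = 0.375 in². R_n = min(0.6×65×1.875, 0.6×50×3.0234) + 1.0×65×0.375 = min(73.125, 90.702) + 24.375 = 97.5 kips. φR_n = 0.75 × 97.5 = 73.1 kips.
Tension rupture (net): A_n = (5.4375 − 1×0.875)×0.375 = 1.7109 in² (U = 1.0, A_e = A_n). φR_n = 0.75 × 65 × 1.7109 = 83.4 kips.
Tension yield (gross): A_g = 5.4375×0.375 = 2.0391 in². φR_n = 0.90 × 50 × 2.0391 = 91.8 kips.
Governing: min(90.1, 114.5, 73.1, 83.4, 91.8) = 73.1 kips → block shear.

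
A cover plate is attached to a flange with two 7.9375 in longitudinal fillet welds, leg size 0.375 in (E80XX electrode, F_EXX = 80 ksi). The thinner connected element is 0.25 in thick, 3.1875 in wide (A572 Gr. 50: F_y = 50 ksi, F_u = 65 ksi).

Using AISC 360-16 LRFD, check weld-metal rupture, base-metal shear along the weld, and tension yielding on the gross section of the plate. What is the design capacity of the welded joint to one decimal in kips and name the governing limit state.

Weld metal: throat = 0.707×0.375 = 0.26513 in, L = 2×7.9375 = 15.875 in. φR_n = 0.75 × 0.6 × 80 × 0.26513 × 15.875 = 151.5 kips.
Base metal shear (0.25 in plate): yield φR_n = 1.0×0.6×50×0.25×15.875 = 119.1 kips; rupture φR_n = 0.75×0.6×65×0.25×15.875 = 116.1 kips; take 116.1 kips (rupture).
Tension yield (gross): A_g = 3.1875×0.25 = 0.79688 in². φR_n = 0.90 × 50 × 0.79688 = 35.9 kips.
Governing: min(151.5, 116.1, 35.9) = 35.9 kips → gross-section yield.

35.9 kips (gross-section yield governs)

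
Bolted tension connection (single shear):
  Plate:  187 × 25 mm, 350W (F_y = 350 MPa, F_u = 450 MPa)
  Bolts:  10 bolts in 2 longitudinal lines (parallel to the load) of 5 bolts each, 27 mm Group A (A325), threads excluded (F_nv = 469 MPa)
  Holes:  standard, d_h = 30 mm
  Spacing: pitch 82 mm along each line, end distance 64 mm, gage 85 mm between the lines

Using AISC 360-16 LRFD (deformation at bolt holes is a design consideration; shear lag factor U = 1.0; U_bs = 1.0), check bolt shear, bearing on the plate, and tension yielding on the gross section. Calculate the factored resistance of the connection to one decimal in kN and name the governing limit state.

1472.6 kN (gross-section yield governs)

Bolt shear: A_b = π(27)²/4 = 572.56 mm². φR_n = 0.75 × 469 × 572.56 × 10 × 1 = 2014.0 kN.
Bearing (25 mm plate, F_u = 450 MPa): end bolts L_c = 64 − 30/2 = 49, R_n = min(1.2×49×25×450, 2.4×27×25×450) = 661.5 kN/bolt; interior L_c = 82 − 30 = 52, R_n = 702 kN/bolt. φR_n = 0.75 × (2×661.5 + 8×702) = 5204.3 kN.
Tension yield (gross): A_g = 187×25 = 4675 mm². φR_n = 0.90 × 350 × 4675 = 1472.6 kN.
Governing: min(2014.0, 5204.3, 1472.6) = 1472.6 kN → gross-section yield.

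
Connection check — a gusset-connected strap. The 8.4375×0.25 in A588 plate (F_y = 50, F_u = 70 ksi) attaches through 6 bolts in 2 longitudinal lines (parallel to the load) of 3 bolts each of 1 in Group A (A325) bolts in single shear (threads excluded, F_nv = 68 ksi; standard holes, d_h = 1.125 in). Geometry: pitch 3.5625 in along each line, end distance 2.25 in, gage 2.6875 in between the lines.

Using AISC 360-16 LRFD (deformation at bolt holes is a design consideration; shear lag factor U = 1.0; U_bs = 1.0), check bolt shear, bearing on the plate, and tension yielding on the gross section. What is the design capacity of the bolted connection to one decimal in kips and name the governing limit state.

94.9 kips (gross-section yield governs)

Bolt shear: A_b = π(1)²/4 = 0.7854 in². φR_n = 0.75 × 68 × 0.7854 × 6 × 1 = 240.3 kips.
Bearing (0.25 in plate, F_u = 70 ksi): end bolts L_c = 2.25 − 1.125/2 = 1.6875, R_n = min(1.2×1.6875×0.25×70, 2.4×1×0.25×70) = 35.438 kips/bolt; interior L_c = 3.5625 − 1.125 = 2.4375, R_n = 42 kips/bolt. φR_n = 0.75 × (2×35.438 + 4×42) = 179.2 kips.
Tension yield (gross): A_g = 8.4375×0.25 = 2.1094 in². φR_n = 0.90 × 50 × 2.1094 = 94.9 kips.
Governing: min(240.3, 179.2, 94.9) = 94.9 kips → gross-section yield.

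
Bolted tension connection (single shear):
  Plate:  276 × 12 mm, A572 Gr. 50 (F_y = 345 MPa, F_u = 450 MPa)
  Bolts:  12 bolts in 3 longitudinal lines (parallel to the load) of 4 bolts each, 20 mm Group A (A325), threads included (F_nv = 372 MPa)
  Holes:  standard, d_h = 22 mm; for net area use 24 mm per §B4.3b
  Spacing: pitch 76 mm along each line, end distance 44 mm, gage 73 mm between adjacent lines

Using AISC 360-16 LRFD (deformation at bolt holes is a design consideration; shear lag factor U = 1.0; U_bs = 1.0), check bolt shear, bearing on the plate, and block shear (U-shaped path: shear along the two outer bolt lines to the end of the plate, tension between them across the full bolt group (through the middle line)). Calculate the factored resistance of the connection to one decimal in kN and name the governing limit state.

Bolt shear: A_b = π(20)²/4 = 314.16 mm². φR_n = 0.75 × 372 × 314.16 × 12 × 1 = 1051.8 kN.
Bearing (12 mm plate, F_u = 450 MPa): end bolts L_c = 44 − 22/2 = 33, R_n = min(1.2×33×12×450, 2.4×20×12×450) = 213.84 kN/bolt; interior L_c = 76 − 22 = 54, R_n = 259.2 kN/bolt. φR_n = 0.75 × (3×213.84 + 9×259.2) = 2230.7 kN.
Block shear: shear path 2×[44+3×76] = 2×272 mm, A_gv = 6528, A_nv = 2×(272 − 3.5×24)×12 = 4512 mm²; tension across gage: (146 − 2×24)×12 = 1176 mm². R_n = min(0.6×450×4512, 0.6×345×6528) + 1.0×450×1176 = min(1218.2, 1351.3) + 529.2 = 1747.4 kN. φR_n = 0.75 × 1747.4 = 1310.6 kN.
Governing: min(1051.8, 2230.7, 1310.6) = 1051.8 kN → bolt shear.

1051.8 kN (bolt shear governs)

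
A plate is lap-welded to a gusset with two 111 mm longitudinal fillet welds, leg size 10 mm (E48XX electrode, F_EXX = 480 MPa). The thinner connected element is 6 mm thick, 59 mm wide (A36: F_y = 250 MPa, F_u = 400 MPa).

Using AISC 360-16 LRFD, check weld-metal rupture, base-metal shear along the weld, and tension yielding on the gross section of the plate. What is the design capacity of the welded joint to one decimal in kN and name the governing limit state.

79.7 kN (gross-section yield governs)

Weld metal: throat = 0.707×10 = 7.07 mm, L = 2×111 = 222 mm. φR_n = 0.75 × 0.6 × 480 × 7.07 × 222 = 339.0 kN.
Base metal shear (6 mm plate): yield φR_n = 1.0×0.6×250×6×222 = 199.8 kN; rupture φR_n = 0.75×0.6×400×6×222 = 239.8 kN; take 199.8 kN (yield).
Tension yield (gross): A_g = 59×6 = 354 mm². φR_n = 0.90 × 250 × 354 = 79.7 kN.
Governing: min(339.0, 199.8, 79.7) = 79.7 kN → gross-section yield.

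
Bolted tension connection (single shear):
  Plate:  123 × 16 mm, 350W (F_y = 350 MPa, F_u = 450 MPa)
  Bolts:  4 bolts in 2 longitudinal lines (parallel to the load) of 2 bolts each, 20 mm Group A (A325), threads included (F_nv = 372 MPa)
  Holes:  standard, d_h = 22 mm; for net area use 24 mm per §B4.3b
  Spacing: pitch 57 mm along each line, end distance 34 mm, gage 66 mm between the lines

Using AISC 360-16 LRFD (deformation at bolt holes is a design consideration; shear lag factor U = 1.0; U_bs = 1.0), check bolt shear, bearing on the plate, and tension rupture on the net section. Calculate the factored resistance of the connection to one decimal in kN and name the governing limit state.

Bolt shear: A_b = π(20)²/4 = 314.16 mm². φR_n = 0.75 × 372 × 314.16 × 4 × 1 = 350.6 kN.
Bearing (16 mm plate, F_u = 450 MPa): end bolts L_c = 34 − 22/2 = 23, R_n = min(1.2×23×16×450, 2.4×20×16×450) = 198.72 kN/bolt; interior L_c = 57 − 22 = 35, R_n = 302.4 kN/bolt. φR_n = 0.75 × (2×198.72 + 2×302.4) = 751.7 kN.
Tension rupture (net): A_n = (123 − 2×24)×16 = 1200 mm² (U = 1.0, A_e = A_n). φR_n = 0.75 × 450 × 1200 = 405.0 kN.
Governing: min(350.6, 751.7, 405.0) = 350.6 kN → bolt shear.

350.6 kN (bolt shear governs)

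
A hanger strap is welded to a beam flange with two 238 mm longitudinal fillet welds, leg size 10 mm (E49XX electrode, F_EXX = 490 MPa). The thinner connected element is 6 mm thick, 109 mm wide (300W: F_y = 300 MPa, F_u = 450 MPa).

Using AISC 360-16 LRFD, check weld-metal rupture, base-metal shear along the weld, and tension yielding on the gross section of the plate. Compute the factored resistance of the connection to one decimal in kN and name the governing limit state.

176.6 kN (gross-section yield governs)

Weld metal: throat = 0.707×10 = 7.07 mm, L = 2×238 = 476 mm. φR_n = 0.75 × 0.6 × 490 × 7.07 × 476 = 742.1 kN.
Base metal shear (6 mm plate): yield φR_n = 1.0×0.6×300×6×476 = 514.1 kN; rupture φR_n = 0.75×0.6×450×6×476 = 578.3 kN; take 514.1 kN (yield).
Tension yield (gross): A_g = 109×6 = 654 mm². φR_n = 0.90 × 300 × 654 = 176.6 kN.
Governing: min(742.1, 514.1, 176.6) = 176.6 kN → gross-section yield.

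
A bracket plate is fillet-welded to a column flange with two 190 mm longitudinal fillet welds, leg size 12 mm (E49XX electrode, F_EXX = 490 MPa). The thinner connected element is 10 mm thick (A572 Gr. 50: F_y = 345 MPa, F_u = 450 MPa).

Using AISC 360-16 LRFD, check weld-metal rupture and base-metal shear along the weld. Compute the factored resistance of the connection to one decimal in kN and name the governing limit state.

Weld metal: throat = 0.707×12 = 8.484 mm, L = 2×190 = 380 mm. φR_n = 0.75 × 0.6 × 490 × 8.484 × 380 = 710.9 kN.
Base metal shear (10 mm plate): yield φR_n = 1.0×0.6×345×10×380 = 786.6 kN; rupture φR_n = 0.75×0.6×450×10×380 = 769.5 kN; take 769.5 kN (rupture).
Governing: min(710.9, 769.5) = 710.9 kN → weld metal.

710.9 kN (weld metal governs)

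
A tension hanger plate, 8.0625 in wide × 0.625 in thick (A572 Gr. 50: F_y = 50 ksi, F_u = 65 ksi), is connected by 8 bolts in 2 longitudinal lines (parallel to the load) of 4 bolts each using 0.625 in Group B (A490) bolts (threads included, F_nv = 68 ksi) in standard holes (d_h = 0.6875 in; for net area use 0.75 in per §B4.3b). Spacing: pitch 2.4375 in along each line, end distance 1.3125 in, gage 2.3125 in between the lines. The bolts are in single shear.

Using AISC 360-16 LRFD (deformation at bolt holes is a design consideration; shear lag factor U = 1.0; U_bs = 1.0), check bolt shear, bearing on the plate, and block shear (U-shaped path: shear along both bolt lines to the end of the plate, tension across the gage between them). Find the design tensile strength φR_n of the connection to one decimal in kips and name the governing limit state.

125.2 kips (bolt shear governs)

Bolt shear: A_b = π(0.625)²/4 = 0.3068 in². φR_n = 0.75 × 68 × 0.3068 × 8 × 1 = 125.2 kips.
Bearing (0.625 in plate, F_u = 65 ksi): end bolts L_c = 1.3125 − 0.6875/2 = 0.96875, R_n = min(1.2×0.96875×0.625×65, 2.4×0.625×0.625×65) = 47.227 kips/bolt; interior L_c = 2.4375 − 0.6875 = 1.75, R_n = 60.938 kips/bolt. φR_n = 0.75 × (2×47.227 + 6×60.938) = 345.1 kips.
Block shear: shear path 2×[1.3125+3×2.4375] = 2×8.625 in, A_gv = 10.781, A_nv = 2×(8.625 − 3.5×0.75)×0.625 = 7.5 in²; tension across gage: (2.3125 − 1×0.75)×0.625 = 0.97656 in². R_n = min(0.6×65×7.5, 0.6×50×10.781) + 1.0×65×0.97656 = min(292.5, 323.43) + 63.476 = 355.98 kips. φR_n = 0.75 × 355.98 = 267.0 kips.
Governing: min(125.2, 345.1, 267.0) = 125.2 kips → bolt shear.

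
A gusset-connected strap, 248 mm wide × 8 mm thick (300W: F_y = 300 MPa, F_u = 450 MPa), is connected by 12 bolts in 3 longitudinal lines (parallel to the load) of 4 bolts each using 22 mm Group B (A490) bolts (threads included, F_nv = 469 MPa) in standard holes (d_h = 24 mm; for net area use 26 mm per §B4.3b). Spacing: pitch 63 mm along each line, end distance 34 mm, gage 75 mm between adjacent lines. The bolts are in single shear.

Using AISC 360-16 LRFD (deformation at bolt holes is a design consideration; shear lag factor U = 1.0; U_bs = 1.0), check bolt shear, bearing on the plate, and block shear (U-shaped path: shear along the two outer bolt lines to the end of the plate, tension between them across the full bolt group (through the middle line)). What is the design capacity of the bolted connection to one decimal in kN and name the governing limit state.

692.3 kN (block shear governs)

Bolt shear: A_b = π(22)²/4 = 380.13 mm². φR_n = 0.75 × 469 × 380.13 × 12 × 1 = 1604.5 kN.
Bearing (8 mm plate, F_u = 450 MPa): end bolts L_c = 34 − 24/2 = 22, R_n = min(1.2×22×8×450, 2.4×22×8×450) = 95.04 kN/bolt; interior L_c = 63 − 24 = 39, R_n = 168.48 kN/bolt. φR_n = 0.75 × (3×95.04 + 9×168.48) = 1351.1 kN.
Block shear: shear path 2×[34+3×63] = 2×223 mm, A_gv = 3568, A_nv = 2×(223 − 3.5×26)×8 = 2112 mm²; tension across gage: (150 − 2×26)×8 = 784 mm². R_n = min(0.6×450×2112, 0.6×300×3568) + 1.0×450×784 = min(570.24, 642.24) + 352.8 = 923.04 kN. φR_n = 0.75 × 923.04 = 692.3 kN.
Governing: min(1604.5, 1351.1, 692.3) = 692.3 kN → block shear.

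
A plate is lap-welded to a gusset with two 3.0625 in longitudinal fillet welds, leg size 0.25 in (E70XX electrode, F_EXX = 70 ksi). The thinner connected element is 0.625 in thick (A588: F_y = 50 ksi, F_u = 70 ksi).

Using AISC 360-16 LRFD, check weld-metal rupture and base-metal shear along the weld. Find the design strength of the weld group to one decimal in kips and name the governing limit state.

Weld metal: throat = 0.707×0.25 = 0.17675 in, L = 2×3.0625 = 6.125 in. φR_n = 0.75 × 0.6 × 70 × 0.17675 × 6.125 = 34.1 kips.
Base metal shear (0.625 in plate): yield φR_n = 1.0×0.6×50×0.625×6.125 = 114.8 kips; rupture φR_n = 0.75×0.6×70×0.625×6.125 = 120.6 kips; take 114.8 kips (yield).
Governing: min(34.1, 114.8) = 34.1 kips → weld metal.

34.1 kips (weld metal governs)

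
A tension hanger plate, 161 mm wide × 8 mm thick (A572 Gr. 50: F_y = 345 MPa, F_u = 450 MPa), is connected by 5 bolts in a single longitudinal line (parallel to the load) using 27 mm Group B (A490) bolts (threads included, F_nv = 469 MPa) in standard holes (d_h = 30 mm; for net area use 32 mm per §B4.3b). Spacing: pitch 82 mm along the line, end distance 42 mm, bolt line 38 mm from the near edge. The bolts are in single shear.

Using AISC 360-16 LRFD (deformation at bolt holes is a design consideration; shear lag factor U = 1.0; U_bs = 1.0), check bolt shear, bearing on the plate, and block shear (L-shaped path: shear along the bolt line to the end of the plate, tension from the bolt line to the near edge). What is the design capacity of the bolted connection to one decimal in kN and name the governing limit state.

Bolt shear: A_b = π(27)²/4 = 572.56 mm². φR_n = 0.75 × 469 × 572.56 × 5 × 1 = 1007.0 kN.
Bearing (8 mm plate, F_u = 450 MPa): end bolts L_c = 42 − 30/2 = 27, R_n = min(1.2×27×8×450, 2.4×27×8×450) = 116.64 kN/bolt; interior L_c = 82 − 30 = 52, R_n = 224.64 kN/bolt. φR_n = 0.75 × (1×116.64 + 4×224.64) = 761.4 kN.
Block shear: shear path 1×[42+4×82] = 1×370 mm, A_gv = 2960, A_nv = 1×(370 − 4.5×32)×8 = 1808 mm²; tension to near edge: (38 − 0.5×32)×8 = 176 mm². R_n = min(0.6×450×1808, 0.6×345×2960) + 1.0×450×176 = min(488.16, 612.72) + 79.2 = 567.36 kN. φR_n = 0.75 × 567.36 = 425.5 kN.
Governing: min(1007.0, 761.4, 425.5) = 425.5 kN → block shear.

425.5 kN (block shear governs)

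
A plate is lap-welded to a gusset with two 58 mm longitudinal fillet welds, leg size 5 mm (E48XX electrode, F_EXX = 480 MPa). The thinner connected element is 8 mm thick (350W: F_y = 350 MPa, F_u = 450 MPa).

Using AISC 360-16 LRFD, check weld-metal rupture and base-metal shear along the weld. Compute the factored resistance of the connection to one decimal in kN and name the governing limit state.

88.6 kN (weld metal governs)

Weld metal: throat = 0.707×5 = 3.535 mm, L = 2×58 = 116 mm. φR_n = 0.75 × 0.6 × 480 × 3.535 × 116 = 88.6 kN.
Base metal shear (8 mm plate): yield φR_n = 1.0×0.6×350×8×116 = 194.9 kN; rupture φR_n = 0.75×0.6×450×8×116 = 187.9 kN; take 187.9 kN (rupture).
Governing: min(88.6, 187.9) = 88.6 kN → weld metal.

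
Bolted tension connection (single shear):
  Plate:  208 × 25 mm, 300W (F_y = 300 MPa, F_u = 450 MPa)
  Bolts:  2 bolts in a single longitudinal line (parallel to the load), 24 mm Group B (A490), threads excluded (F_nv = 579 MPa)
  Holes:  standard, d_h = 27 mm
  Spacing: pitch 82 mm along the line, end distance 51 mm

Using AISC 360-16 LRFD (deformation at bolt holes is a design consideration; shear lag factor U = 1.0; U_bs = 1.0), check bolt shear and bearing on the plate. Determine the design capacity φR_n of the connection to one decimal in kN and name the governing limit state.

Bolt shear: A_b = π(24)²/4 = 452.39 mm². φR_n = 0.75 × 579 × 452.39 × 2 × 1 = 392.9 kN.
Bearing (25 mm plate, F_u = 450 MPa): end bolts L_c = 51 − 27/2 = 37.5, R_n = min(1.2×37.5×25×450, 2.4×24×25×450) = 506.25 kN/bolt; interior L_c = 82 − 27 = 55, R_n = 648 kN/bolt. φR_n = 0.75 × (1×506.25 + 1×648) = 865.7 kN.
Governing: min(392.9, 865.7) = 392.9 kN → bolt shear.

392.9 kN (bolt shear governs)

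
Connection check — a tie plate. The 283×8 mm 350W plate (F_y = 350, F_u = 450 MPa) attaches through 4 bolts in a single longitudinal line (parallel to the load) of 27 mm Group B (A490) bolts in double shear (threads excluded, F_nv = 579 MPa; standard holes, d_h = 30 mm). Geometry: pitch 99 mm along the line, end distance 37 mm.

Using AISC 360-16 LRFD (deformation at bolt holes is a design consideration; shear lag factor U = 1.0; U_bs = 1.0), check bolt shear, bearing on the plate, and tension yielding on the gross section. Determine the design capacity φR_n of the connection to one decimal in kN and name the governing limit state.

Bolt shear: A_b = π(27)²/4 = 572.56 mm². φR_n = 0.75 × 579 × 572.56 × 4 × 2 = 1989.1 kN.
Bearing (8 mm plate, F_u = 450 MPa): end bolts L_c = 37 − 30/2 = 22, R_n = min(1.2×22×8×450, 2.4×27×8×450) = 95.04 kN/bolt; interior L_c = 99 − 30 = 69, R_n = 233.28 kN/bolt. φR_n = 0.75 × (1×95.04 + 3×233.28) = 596.2 kN.
Tension yield (gross): A_g = 283×8 = 2264 mm². φR_n = 0.90 × 350 × 2264 = 713.2 kN.
Governing: min(1989.1, 596.2, 713.2) = 596.2 kN → bearing.

596.2 kN (bearing governs)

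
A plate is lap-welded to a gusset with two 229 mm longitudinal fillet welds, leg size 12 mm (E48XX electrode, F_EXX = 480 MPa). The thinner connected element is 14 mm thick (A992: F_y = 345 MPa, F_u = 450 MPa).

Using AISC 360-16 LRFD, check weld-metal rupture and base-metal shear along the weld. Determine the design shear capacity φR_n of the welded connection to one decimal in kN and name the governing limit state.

Weld metal: throat = 0.707×12 = 8.484 mm, L = 2×229 = 458 mm. φR_n = 0.75 × 0.6 × 480 × 8.484 × 458 = 839.3 kN.
Base metal shear (14 mm plate): yield φR_n = 1.0×0.6×345×14×458 = 1327.3 kN; rupture φR_n = 0.75×0.6×450×14×458 = 1298.4 kN; take 1298.4 kN (rupture).
Governing: min(839.3, 1298.4) = 839.3 kN → weld metal.

839.3 kN (weld metal governs)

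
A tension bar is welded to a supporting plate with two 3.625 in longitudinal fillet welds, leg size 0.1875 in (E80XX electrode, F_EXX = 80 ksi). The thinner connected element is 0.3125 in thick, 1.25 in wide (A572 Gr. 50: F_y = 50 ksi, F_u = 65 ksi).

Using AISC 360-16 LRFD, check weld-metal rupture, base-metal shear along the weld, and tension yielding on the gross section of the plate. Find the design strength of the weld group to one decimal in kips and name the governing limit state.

17.6 kips (gross-section yield governs)

Weld metal: throat = 0.707×0.1875 = 0.13256 in, L = 2×3.625 = 7.25 in. φR_n = 0.75 × 0.6 × 80 × 0.13256 × 7.25 = 34.6 kips.
Base metal shear (0.3125 in plate): yield φR_n = 1.0×0.6×50×0.3125×7.25 = 68.0 kips; rupture φR_n = 0.75×0.6×65×0.3125×7.25 = 66.3 kips; take 66.3 kips (rupture).
Tension yield (gross): A_g = 1.25×0.3125 = 0.39063 in². φR_n = 0.90 × 50 × 0.39063 = 17.6 kips.
Governing: min(34.6, 66.3, 17.6) = 17.6 kips → gross-section yield.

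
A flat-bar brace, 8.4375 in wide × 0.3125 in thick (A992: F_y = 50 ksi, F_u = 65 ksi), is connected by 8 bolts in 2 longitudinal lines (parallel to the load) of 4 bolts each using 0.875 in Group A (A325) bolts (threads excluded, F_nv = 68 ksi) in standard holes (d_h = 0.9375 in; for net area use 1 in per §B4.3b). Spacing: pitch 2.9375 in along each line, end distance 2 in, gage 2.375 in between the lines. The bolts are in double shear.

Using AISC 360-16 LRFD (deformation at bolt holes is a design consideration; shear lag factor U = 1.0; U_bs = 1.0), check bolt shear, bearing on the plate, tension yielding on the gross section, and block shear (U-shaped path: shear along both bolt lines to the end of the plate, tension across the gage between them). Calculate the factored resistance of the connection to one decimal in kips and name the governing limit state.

118.7 kips (gross-section yield governs)

Bolt shear: A_b = π(0.875)²/4 = 0.60132 in². φR_n = 0.75 × 68 × 0.60132 × 8 × 2 = 490.7 kips.
Bearing (0.3125 in plate, F_u = 65 ksi): end bolts L_c = 2 − 0.9375/2 = 1.53125, R_n = min(1.2×1.53125×0.3125×65, 2.4×0.875×0.3125×65) = 37.324 kips/bolt; interior L_c = 2.9375 − 0.9375 = 2, R_n = 42.656 kips/bolt. φR_n = 0.75 × (2×37.324 + 6×42.656) = 247.9 kips.
Tension yield (gross): A_g = 8.4375×0.3125 = 2.6367 in². φR_n = 0.90 × 50 × 2.6367 = 118.7 kips.
Block shear: shear path 2×[2+3×2.9375] = 2×10.8125 in, A_gv = 6.7578, A_nv = 2×(10.8125 − 3.5×1)×0.3125 = 4.5703 in²; tension across gage: (2.375 − 1×1)×0.3125 = 0.42969 in². R_n = min(0.6×65×4.5703, 0.6×50×6.7578) + 1.0×65×0.42969 = min(178.24, 202.73) + 27.93 = 206.17 kips. φR_n = 0.75 × 206.17 = 154.6 kips.
Governing: min(490.7, 247.9, 118.7, 154.6) = 118.7 kips → gross-section yield.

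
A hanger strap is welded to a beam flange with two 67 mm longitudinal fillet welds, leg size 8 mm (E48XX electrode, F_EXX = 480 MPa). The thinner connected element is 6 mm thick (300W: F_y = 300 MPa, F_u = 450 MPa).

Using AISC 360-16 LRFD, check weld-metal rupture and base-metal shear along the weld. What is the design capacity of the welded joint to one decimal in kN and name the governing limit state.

144.7 kN (base-metal shear governs)

Weld metal: throat = 0.707×8 = 5.656 mm, L = 2×67 = 134 mm. φR_n = 0.75 × 0.6 × 480 × 5.656 × 134 = 163.7 kN.
Base metal shear (6 mm plate): yield φR_n = 1.0×0.6×300×6×134 = 144.7 kN; rupture φR_n = 0.75×0.6×450×6×134 = 162.8 kN; take 144.7 kN (yield).
Governing: min(163.7, 144.7) = 144.7 kN → base-metal shear.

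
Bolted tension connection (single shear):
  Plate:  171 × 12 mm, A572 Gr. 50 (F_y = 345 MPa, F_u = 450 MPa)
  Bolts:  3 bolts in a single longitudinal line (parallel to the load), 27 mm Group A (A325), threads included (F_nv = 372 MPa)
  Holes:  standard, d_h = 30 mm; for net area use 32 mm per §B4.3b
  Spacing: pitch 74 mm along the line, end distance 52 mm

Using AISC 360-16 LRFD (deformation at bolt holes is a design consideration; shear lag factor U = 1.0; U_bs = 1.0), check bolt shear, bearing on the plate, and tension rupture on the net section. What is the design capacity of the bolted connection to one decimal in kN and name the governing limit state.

Bolt shear: A_b = π(27)²/4 = 572.56 mm². φR_n = 0.75 × 372 × 572.56 × 3 × 1 = 479.2 kN.
Bearing (12 mm plate, F_u = 450 MPa): end bolts L_c = 52 − 30/2 = 37, R_n = min(1.2×37×12×450, 2.4×27×12×450) = 239.76 kN/bolt; interior L_c = 74 − 30 = 44, R_n = 285.12 kN/bolt. φR_n = 0.75 × (1×239.76 + 2×285.12) = 607.5 kN.
Tension rupture (net): A_n = (171 − 1×32)×12 = 1668 mm² (U = 1.0, A_e = A_n). φR_n = 0.75 × 450 × 1668 = 563.0 kN.
Governing: min(479.2, 607.5, 563.0) = 479.2 kN → bolt shear.

479.2 kN (bolt shear governs)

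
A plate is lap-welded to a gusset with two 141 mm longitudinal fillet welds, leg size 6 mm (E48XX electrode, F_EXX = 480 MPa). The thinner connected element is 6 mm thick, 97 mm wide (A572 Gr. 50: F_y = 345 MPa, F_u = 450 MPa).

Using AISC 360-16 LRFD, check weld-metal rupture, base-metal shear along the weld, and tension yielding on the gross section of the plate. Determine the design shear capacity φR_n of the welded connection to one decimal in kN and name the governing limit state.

Weld metal: throat = 0.707×6 = 4.242 mm, L = 2×141 = 282 mm. φR_n = 0.75 × 0.6 × 480 × 4.242 × 282 = 258.4 kN.
Base metal shear (6 mm plate): yield φR_n = 1.0×0.6×345×6×282 = 350.2 kN; rupture φR_n = 0.75×0.6×450×6×282 = 342.6 kN; take 342.6 kN (rupture).
Tension yield (gross): A_g = 97×6 = 582 mm². φR_n = 0.90 × 345 × 582 = 180.7 kN.
Governing: min(258.4, 342.6, 180.7) = 180.7 kN → gross-section yield.

180.7 kN (gross-section yield governs)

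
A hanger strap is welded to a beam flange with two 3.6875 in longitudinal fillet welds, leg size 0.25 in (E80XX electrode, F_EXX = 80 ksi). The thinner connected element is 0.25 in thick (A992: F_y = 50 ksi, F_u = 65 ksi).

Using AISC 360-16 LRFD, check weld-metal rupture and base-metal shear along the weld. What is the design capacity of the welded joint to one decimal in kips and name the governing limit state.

46.9 kips (weld metal governs)

Weld metal: throat = 0.707×0.25 = 0.17675 in, L = 2×3.6875 = 7.375 in. φR_n = 0.75 × 0.6 × 80 × 0.17675 × 7.375 = 46.9 kips.
Base metal shear (0.25 in plate): yield φR_n = 1.0×0.6×50×0.25×7.375 = 55.3 kips; rupture φR_n = 0.75×0.6×65×0.25×7.375 = 53.9 kips; take 53.9 kips (rupture).
Governing: min(46.9, 53.9) = 46.9 kips → weld metal.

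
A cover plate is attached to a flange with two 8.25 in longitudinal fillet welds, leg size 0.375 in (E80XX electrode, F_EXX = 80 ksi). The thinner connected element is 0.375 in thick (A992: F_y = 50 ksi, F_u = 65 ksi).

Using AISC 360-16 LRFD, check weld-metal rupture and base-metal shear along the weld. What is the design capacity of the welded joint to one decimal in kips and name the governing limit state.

157.5 kips (weld metal governs)

Weld metal: throat = 0.707×0.375 = 0.26513 in, L = 2×8.25 = 16.5 in. φR_n = 0.75 × 0.6 × 80 × 0.26513 × 16.5 = 157.5 kips.
Base metal shear (0.375 in plate): yield φR_n = 1.0×0.6×50×0.375×16.5 = 185.6 kips; rupture φR_n = 0.75×0.6×65×0.375×16.5 = 181.0 kips; take 181.0 kips (rupture).
Governing: min(157.5, 181.0) = 157.5 kips → weld metal.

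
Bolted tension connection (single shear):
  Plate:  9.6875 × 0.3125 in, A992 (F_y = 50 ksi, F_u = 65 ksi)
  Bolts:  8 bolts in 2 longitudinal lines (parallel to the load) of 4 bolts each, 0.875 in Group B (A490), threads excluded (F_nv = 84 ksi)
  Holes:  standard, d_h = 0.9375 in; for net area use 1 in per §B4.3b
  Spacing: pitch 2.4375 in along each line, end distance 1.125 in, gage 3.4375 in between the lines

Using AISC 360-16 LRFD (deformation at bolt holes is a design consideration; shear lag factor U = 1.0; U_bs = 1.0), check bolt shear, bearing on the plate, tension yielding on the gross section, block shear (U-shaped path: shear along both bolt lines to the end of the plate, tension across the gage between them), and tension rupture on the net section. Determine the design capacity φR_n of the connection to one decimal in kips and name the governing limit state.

Bolt shear: A_b = π(0.875)²/4 = 0.60132 in². φR_n = 0.75 × 84 × 0.60132 × 8 × 1 = 303.1 kips.
Bearing (0.3125 in plate, F_u = 65 ksi): end bolts L_c = 1.125 − 0.9375/2 = 0.65625, R_n = min(1.2×0.65625×0.3125×65, 2.4×0.875×0.3125×65) = 15.996 kips/bolt; interior L_c = 2.4375 − 0.9375 = 1.5, R_n = 36.563 kips/bolt. φR_n = 0.75 × (2×15.996 + 6×36.563) = 188.5 kips.
Tension yield (gross): A_g = 9.6875×0.3125 = 3.0273 in². φR_n = 0.90 × 50 × 3.0273 = 136.2 kips.
Block shear: shear path 2×[1.125+3×2.4375] = 2×8.4375 in, A_gv = 5.2734, A_nv = 2×(8.4375 − 3.5×1)×0.3125 = 3.0859 in²; tension across gage: (3.4375 − 1×1)×0.3125 = 0.76172 in². R_n = min(0.6×65×3.0859, 0.6×50×5.2734) + 1.0×65×0.76172 = min(120.35, 158.2) + 49.512 = 169.86 kips. φR_n = 0.75 × 169.86 = 127.4 kips.
Tension rupture (net): A_n = (9.6875 − 2×1)×0.3125 = 2.4023 in² (U = 1.0, A_e = A_n). φR_n = 0.75 × 65 × 2.4023 = 117.1 kips.
Governing: min(303.1, 188.5, 136.2, 127.4, 117.1) = 117.1 kips → net-section rupture.

117.1 kips (net-section rupture governs)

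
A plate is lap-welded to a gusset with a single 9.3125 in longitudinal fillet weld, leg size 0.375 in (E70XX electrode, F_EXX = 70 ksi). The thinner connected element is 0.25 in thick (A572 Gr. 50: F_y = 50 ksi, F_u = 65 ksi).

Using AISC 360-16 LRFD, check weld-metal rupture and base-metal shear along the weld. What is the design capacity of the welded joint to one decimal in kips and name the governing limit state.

68.1 kips (base-metal shear governs)

Weld metal: throat = 0.707×0.375 = 0.26513 in, L = 9.3125 in. φR_n = 0.75 × 0.6 × 70 × 0.26513 × 9.3125 = 77.8 kips.
Base metal shear (0.25 in plate): yield φR_n = 1.0×0.6×50×0.25×9.3125 = 69.8 kips; rupture φR_n = 0.75×0.6×65×0.25×9.3125 = 68.1 kips; take 68.1 kips (rupture).
Governing: min(77.8, 68.1) = 68.1 kips → base-metal shear.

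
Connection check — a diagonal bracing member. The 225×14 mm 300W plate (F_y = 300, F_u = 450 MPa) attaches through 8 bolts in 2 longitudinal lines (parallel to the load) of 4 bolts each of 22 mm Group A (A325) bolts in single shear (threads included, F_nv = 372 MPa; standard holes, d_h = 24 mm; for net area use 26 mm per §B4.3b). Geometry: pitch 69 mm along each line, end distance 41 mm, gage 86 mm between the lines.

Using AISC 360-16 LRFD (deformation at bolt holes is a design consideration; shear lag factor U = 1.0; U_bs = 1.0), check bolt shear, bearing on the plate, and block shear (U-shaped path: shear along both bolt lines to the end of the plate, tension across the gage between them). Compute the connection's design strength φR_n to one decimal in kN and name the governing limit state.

848.5 kN (bolt shear governs)

Bolt shear: A_b = π(22)²/4 = 380.13 mm². φR_n = 0.75 × 372 × 380.13 × 8 × 1 = 848.5 kN.
Bearing (14 mm plate, F_u = 450 MPa): end bolts L_c = 41 − 24/2 = 29, R_n = min(1.2×29×14×450, 2.4×22×14×450) = 219.24 kN/bolt; interior L_c = 69 − 24 = 45, R_n = 332.64 kN/bolt. φR_n = 0.75 × (2×219.24 + 6×332.64) = 1825.7 kN.
Block shear: shear path 2×[41+3×69] = 2×248 mm, A_gv = 6944, A_nv = 2×(248 − 3.5×26)×14 = 4396 mm²; tension across gage: (86 − 1×26)×14 = 840 mm². R_n = min(0.6×450×4396, 0.6×300×6944) + 1.0×450×840 = min(1186.9, 1249.9) + 378 = 1564.9 kN. φR_n = 0.75 × 1564.9 = 1173.7 kN.
Governing: min(848.5, 1825.7, 1173.7) = 848.5 kN → bolt shear.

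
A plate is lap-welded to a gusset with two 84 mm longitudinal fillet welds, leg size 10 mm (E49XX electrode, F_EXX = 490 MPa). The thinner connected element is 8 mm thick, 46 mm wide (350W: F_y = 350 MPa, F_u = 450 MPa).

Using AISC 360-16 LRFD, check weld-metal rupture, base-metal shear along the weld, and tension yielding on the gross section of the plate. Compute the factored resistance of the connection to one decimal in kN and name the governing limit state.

Weld metal: throat = 0.707×10 = 7.07 mm, L = 2×84 = 168 mm. φR_n = 0.75 × 0.6 × 490 × 7.07 × 168 = 261.9 kN.
Base metal shear (8 mm plate): yield φR_n = 1.0×0.6×350×8×168 = 282.2 kN; rupture φR_n = 0.75×0.6×450×8×168 = 272.2 kN; take 272.2 kN (rupture).
Tension yield (gross): A_g = 46×8 = 368 mm². φR_n = 0.90 × 350 × 368 = 115.9 kN.
Governing: min(261.9, 272.2, 115.9) = 115.9 kN → gross-section yield.

115.9 kN (gross-section yield governs)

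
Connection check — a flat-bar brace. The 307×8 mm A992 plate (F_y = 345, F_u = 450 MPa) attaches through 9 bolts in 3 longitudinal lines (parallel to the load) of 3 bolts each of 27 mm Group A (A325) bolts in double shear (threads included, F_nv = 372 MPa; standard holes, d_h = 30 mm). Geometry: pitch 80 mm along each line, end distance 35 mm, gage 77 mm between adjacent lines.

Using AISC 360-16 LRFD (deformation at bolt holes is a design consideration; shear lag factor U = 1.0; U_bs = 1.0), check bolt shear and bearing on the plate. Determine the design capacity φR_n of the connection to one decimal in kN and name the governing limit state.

Bolt shear: A_b = π(27)²/4 = 572.56 mm². φR_n = 0.75 × 372 × 572.56 × 9 × 2 = 2875.4 kN.
Bearing (8 mm plate, F_u = 450 MPa): end bolts L_c = 35 − 30/2 = 20, R_n = min(1.2×20×8×450, 2.4×27×8×450) = 86.4 kN/bolt; interior L_c = 80 − 30 = 50, R_n = 216 kN/bolt. φR_n = 0.75 × (3×86.4 + 6×216) = 1166.4 kN.
Governing: min(2875.4, 1166.4) = 1166.4 kN → bearing.

1166.4 kN (bearing governs)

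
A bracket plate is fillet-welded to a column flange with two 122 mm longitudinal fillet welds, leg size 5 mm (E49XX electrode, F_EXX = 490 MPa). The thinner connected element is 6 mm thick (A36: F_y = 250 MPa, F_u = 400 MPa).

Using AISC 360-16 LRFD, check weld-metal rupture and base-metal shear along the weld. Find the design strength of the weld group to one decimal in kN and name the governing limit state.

190.2 kN (weld metal governs)

Weld metal: throat = 0.707×5 = 3.535 mm, L = 2×122 = 244 mm. φR_n = 0.75 × 0.6 × 490 × 3.535 × 244 = 190.2 kN.
Base metal shear (6 mm plate): yield φR_n = 1.0×0.6×250×6×244 = 219.6 kN; rupture φR_n = 0.75×0.6×400×6×244 = 263.5 kN; take 219.6 kN (yield).
Governing: min(190.2, 219.6) = 190.2 kN → weld metal.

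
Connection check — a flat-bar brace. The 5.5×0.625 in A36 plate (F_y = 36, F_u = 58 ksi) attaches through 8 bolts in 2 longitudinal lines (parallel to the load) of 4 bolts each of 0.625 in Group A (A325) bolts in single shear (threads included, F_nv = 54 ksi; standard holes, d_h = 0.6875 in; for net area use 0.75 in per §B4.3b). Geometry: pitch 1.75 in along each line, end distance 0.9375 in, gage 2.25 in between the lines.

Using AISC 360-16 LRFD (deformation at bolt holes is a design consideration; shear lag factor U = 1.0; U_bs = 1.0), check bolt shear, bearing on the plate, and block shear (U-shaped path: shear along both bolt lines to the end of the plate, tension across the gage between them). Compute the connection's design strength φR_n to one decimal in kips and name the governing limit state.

99.4 kips (bolt shear governs)

Bolt shear: A_b = π(0.625)²/4 = 0.3068 in². φR_n = 0.75 × 54 × 0.3068 × 8 × 1 = 99.4 kips.
Bearing (0.625 in plate, F_u = 58 ksi): end bolts L_c = 0.9375 − 0.6875/2 = 0.59375, R_n = min(1.2×0.59375×0.625×58, 2.4×0.625×0.625×58) = 25.828 kips/bolt; interior L_c = 1.75 − 0.6875 = 1.0625, R_n = 46.219 kips/bolt. φR_n = 0.75 × (2×25.828 + 6×46.219) = 246.7 kips.
Block shear: shear path 2×[0.9375+3×1.75] = 2×6.1875 in, A_gv = 7.7344, A_nv = 2×(6.1875 − 3.5×0.75)×0.625 = 4.4531 in²; tension across gage: (2.25 − 1×0.75)×0.625 = 0.9375 in². R_n = min(0.6×58×4.4531, 0.6×36×7.7344) + 1.0×58×0.9375 = min(154.97, 167.06) + 54.375 = 209.35 kips. φR_n = 0.75 × 209.35 = 157.0 kips.
Governing: min(99.4, 246.7, 157.0) = 99.4 kips → bolt shear.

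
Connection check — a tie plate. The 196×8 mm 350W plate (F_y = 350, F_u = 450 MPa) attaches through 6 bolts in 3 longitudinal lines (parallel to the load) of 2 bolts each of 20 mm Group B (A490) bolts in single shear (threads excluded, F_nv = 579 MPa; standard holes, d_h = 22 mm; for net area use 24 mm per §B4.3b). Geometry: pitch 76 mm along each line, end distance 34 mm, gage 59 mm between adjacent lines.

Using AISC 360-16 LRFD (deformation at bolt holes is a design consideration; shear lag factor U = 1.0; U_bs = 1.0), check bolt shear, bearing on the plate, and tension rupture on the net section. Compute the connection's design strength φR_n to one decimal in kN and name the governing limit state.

334.8 kN (net-section rupture governs)

Bolt shear: A_b = π(20)²/4 = 314.16 mm². φR_n = 0.75 × 579 × 314.16 × 6 × 1 = 818.5 kN.
Bearing (8 mm plate, F_u = 450 MPa): end bolts L_c = 34 − 22/2 = 23, R_n = min(1.2×23×8×450, 2.4×20×8×450) = 99.36 kN/bolt; interior L_c = 76 − 22 = 54, R_n = 172.8 kN/bolt. φR_n = 0.75 × (3×99.36 + 3×172.8) = 612.4 kN.
Tension rupture (net): A_n = (196 − 3×24)×8 = 992 mm² (U = 1.0, A_e = A_n). φR_n = 0.75 × 450 × 992 = 334.8 kN.
Governing: min(818.5, 612.4, 334.8) = 334.8 kN → net-section rupture.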